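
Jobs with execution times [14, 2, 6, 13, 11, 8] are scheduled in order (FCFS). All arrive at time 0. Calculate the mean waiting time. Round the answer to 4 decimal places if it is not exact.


FCFS order (as given): [14, 2, 6, 13, 11, 8]
Waiting times:
  Job 1: wait = 0
  Job 2: wait = 14
  Job 3: wait = 16
  Job 4: wait = 22
  Job 5: wait = 35
  Job 6: wait = 46
Sum of waiting times = 133
Average waiting time = 133/6 = 22.1667

22.1667


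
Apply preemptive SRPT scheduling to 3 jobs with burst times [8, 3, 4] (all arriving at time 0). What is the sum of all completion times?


Since all jobs arrive at t=0, SRPT equals SPT ordering.
SPT order: [3, 4, 8]
Completion times:
  Job 1: p=3, C=3
  Job 2: p=4, C=7
  Job 3: p=8, C=15
Total completion time = 3 + 7 + 15 = 25

25


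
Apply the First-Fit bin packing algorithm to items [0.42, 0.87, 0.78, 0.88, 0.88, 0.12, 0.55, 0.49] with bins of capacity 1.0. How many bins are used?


Place items sequentially using First-Fit:
  Item 0.42 -> new Bin 1
  Item 0.87 -> new Bin 2
  Item 0.78 -> new Bin 3
  Item 0.88 -> new Bin 4
  Item 0.88 -> new Bin 5
  Item 0.12 -> Bin 1 (now 0.54)
  Item 0.55 -> new Bin 6
  Item 0.49 -> new Bin 7
Total bins used = 7

7


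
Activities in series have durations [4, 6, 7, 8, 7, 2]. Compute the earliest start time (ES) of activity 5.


Activity 5 starts after activities 1 through 4 complete.
Predecessor durations: [4, 6, 7, 8]
ES = 4 + 6 + 7 + 8 = 25

25


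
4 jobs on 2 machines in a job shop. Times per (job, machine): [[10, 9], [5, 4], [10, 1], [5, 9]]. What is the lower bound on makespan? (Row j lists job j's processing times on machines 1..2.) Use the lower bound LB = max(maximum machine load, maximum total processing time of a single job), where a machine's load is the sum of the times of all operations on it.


Machine loads:
  Machine 1: 10 + 5 + 10 + 5 = 30
  Machine 2: 9 + 4 + 1 + 9 = 23
Max machine load = 30
Job totals:
  Job 1: 19
  Job 2: 9
  Job 3: 11
  Job 4: 14
Max job total = 19
Lower bound = max(30, 19) = 30

30


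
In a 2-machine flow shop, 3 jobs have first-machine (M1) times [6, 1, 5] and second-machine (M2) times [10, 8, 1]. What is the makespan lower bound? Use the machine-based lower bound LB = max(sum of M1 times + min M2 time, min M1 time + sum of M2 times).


LB1 = sum(M1 times) + min(M2 times) = 12 + 1 = 13
LB2 = min(M1 times) + sum(M2 times) = 1 + 19 = 20
Lower bound = max(LB1, LB2) = max(13, 20) = 20

20


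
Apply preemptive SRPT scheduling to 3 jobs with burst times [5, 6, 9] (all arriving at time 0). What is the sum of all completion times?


Since all jobs arrive at t=0, SRPT equals SPT ordering.
SPT order: [5, 6, 9]
Completion times:
  Job 1: p=5, C=5
  Job 2: p=6, C=11
  Job 3: p=9, C=20
Total completion time = 5 + 11 + 20 = 36

36


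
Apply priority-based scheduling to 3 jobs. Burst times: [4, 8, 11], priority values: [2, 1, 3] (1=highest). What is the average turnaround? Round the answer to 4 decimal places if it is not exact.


Sort by priority (ascending = highest first):
Order: [(1, 8), (2, 4), (3, 11)]
Completion times:
  Priority 1, burst=8, C=8
  Priority 2, burst=4, C=12
  Priority 3, burst=11, C=23
Average turnaround = 43/3 = 14.3333

14.3333


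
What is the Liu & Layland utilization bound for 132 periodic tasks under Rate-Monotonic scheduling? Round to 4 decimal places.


Compute 2^(1/132) = 1.0052649263
Subtract 1: 1.0052649263 - 1 = 0.0052649263
Multiply by n: 132 * 0.0052649263 = 0.6949702716
Round to 4 dp: 0.6950

0.6950


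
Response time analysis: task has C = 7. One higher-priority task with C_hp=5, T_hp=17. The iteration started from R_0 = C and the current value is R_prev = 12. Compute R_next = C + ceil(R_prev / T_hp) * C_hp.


R_next = C + ceil(R_prev / T_hp) * C_hp
ceil(12 / 17) = ceil(0.7059) = 1
Interference = 1 * 5 = 5
R_next = 7 + 5 = 12
R_next = R_prev, so the iteration has converged (response time = 12).

12


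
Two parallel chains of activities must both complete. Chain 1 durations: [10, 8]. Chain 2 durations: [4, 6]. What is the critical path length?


Path A total = 10 + 8 = 18
Path B total = 4 + 6 = 10
Critical path = longest path = max(18, 10) = 18

18


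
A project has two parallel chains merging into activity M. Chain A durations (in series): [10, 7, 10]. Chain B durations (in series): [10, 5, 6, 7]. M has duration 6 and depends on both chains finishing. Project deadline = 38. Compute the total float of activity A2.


Forward pass: ES(A2) = sum of predecessors on chain A = 10
EF = ES + duration = 10 + 7 = 17
Backward pass: LF(M) = deadline = 38; LS(M) = 38 - 6 = 32
LF(A2) = LS(M) - sum(successors on chain A) = 32 - 10 = 22
LS = LF - duration = 22 - 7 = 15
Total float = LS - ES = 15 - 10 = 5

5


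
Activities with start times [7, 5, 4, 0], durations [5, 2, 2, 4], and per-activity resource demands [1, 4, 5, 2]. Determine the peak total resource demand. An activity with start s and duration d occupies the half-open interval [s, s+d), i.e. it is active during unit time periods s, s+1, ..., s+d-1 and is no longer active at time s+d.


Each activity i is active on [start_i, start_i + duration_i).
Compute total resource usage per time slot:
  t=0: active resources = [2], total = 2
  t=1: active resources = [2], total = 2
  t=2: active resources = [2], total = 2
  t=3: active resources = [2], total = 2
  t=4: active resources = [5], total = 5
  t=5: active resources = [4, 5], total = 9
  t=6: active resources = [4], total = 4
  t=7: active resources = [1], total = 1
  t=8: active resources = [1], total = 1
  t=9: active resources = [1], total = 1
  t=10: active resources = [1], total = 1
  t=11: active resources = [1], total = 1
Peak resource demand = 9

9


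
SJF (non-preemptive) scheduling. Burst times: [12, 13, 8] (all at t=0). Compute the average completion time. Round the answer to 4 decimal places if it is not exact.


SJF order (ascending): [8, 12, 13]
Completion times:
  Job 1: burst=8, C=8
  Job 2: burst=12, C=20
  Job 3: burst=13, C=33
Average completion = 61/3 = 20.3333

20.3333


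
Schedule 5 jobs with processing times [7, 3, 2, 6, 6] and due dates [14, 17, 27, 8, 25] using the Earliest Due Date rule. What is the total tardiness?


Sort by due date (EDD order): [(6, 8), (7, 14), (3, 17), (6, 25), (2, 27)]
Compute completion times and tardiness:
  Job 1: p=6, d=8, C=6, tardiness=max(0,6-8)=0
  Job 2: p=7, d=14, C=13, tardiness=max(0,13-14)=0
  Job 3: p=3, d=17, C=16, tardiness=max(0,16-17)=0
  Job 4: p=6, d=25, C=22, tardiness=max(0,22-25)=0
  Job 5: p=2, d=27, C=24, tardiness=max(0,24-27)=0
Total tardiness = 0

0


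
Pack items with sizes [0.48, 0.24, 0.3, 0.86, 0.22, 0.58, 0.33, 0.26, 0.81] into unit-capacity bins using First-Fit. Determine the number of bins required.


Place items sequentially using First-Fit:
  Item 0.48 -> new Bin 1
  Item 0.24 -> Bin 1 (now 0.72)
  Item 0.3 -> new Bin 2
  Item 0.86 -> new Bin 3
  Item 0.22 -> Bin 1 (now 0.94)
  Item 0.58 -> Bin 2 (now 0.88)
  Item 0.33 -> new Bin 4
  Item 0.26 -> Bin 4 (now 0.59)
  Item 0.81 -> new Bin 5
Total bins used = 5

5


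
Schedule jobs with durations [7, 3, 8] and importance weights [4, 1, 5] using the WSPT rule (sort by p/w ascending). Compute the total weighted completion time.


Compute p/w ratios and sort ascending (WSPT): [(8, 5), (7, 4), (3, 1)]
Compute weighted completion times:
  Job (p=8,w=5): C=8, w*C=5*8=40
  Job (p=7,w=4): C=15, w*C=4*15=60
  Job (p=3,w=1): C=18, w*C=1*18=18
Total weighted completion time = 118

118


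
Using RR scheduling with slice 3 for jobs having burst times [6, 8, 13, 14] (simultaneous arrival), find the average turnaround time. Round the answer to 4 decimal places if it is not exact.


Time quantum = 3
Execution trace:
  J1 runs 3 units, time = 3
  J2 runs 3 units, time = 6
  J3 runs 3 units, time = 9
  J4 runs 3 units, time = 12
  J1 runs 3 units, time = 15
  J2 runs 3 units, time = 18
  J3 runs 3 units, time = 21
  J4 runs 3 units, time = 24
  J2 runs 2 units, time = 26
  J3 runs 3 units, time = 29
  J4 runs 3 units, time = 32
  J3 runs 3 units, time = 35
  J4 runs 3 units, time = 38
  J3 runs 1 units, time = 39
  J4 runs 2 units, time = 41
Finish times: [15, 26, 39, 41]
Average turnaround = 121/4 = 30.25

30.25


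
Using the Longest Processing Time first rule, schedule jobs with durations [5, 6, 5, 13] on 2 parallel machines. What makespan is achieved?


Sort jobs in decreasing order (LPT): [13, 6, 5, 5]
Assign each job to the least loaded machine:
  Machine 1: jobs [13], load = 13
  Machine 2: jobs [6, 5, 5], load = 16
Makespan = max load = 16

16


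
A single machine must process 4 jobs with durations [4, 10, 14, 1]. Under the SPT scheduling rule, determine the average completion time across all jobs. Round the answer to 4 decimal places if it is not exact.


Sort jobs by processing time (SPT order): [1, 4, 10, 14]
Compute completion times sequentially:
  Job 1: processing = 1, completes at 1
  Job 2: processing = 4, completes at 5
  Job 3: processing = 10, completes at 15
  Job 4: processing = 14, completes at 29
Sum of completion times = 50
Average completion time = 50/4 = 12.5

12.5


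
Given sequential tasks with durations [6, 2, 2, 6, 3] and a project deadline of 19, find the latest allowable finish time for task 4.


LF(activity 4) = deadline - sum of successor durations
Successors: activities 5 through 5 with durations [3]
Sum of successor durations = 3
LF = 19 - 3 = 16

16


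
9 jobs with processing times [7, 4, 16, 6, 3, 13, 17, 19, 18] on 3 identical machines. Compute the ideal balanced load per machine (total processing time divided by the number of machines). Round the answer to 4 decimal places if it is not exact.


Total processing time = 7 + 4 + 16 + 6 + 3 + 13 + 17 + 19 + 18 = 103
Number of machines = 3
Ideal balanced load = 103 / 3 = 34.3333

34.3333


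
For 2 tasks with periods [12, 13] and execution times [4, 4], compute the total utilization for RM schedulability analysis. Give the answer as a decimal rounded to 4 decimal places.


Compute individual utilizations (exact fractions):
  Task 1: C/T = 4/12 = 1/3 (approx. 0.3333)
  Task 2: C/T = 4/13 (approx. 0.3077)
Total utilization U = 1/3 + 4/13 = 25/39
Rounded to 4 decimal places: U = 0.6410
RM (Liu & Layland) bound for 2 tasks = 0.828427; compare with U = 25/39 (approx. 0.641026)
U <= bound, so schedulable by RM sufficient condition.

0.6410


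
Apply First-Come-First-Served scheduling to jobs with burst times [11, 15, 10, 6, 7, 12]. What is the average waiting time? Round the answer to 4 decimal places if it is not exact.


FCFS order (as given): [11, 15, 10, 6, 7, 12]
Waiting times:
  Job 1: wait = 0
  Job 2: wait = 11
  Job 3: wait = 26
  Job 4: wait = 36
  Job 5: wait = 42
  Job 6: wait = 49
Sum of waiting times = 164
Average waiting time = 164/6 = 27.3333

27.3333


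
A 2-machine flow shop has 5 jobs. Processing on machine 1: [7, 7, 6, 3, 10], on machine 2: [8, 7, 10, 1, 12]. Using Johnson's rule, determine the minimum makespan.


Apply Johnson's rule:
  Group 1 (a <= b): [(3, 6, 10), (1, 7, 8), (2, 7, 7), (5, 10, 12)]
  Group 2 (a > b): [(4, 3, 1)]
Optimal job order: [3, 1, 2, 5, 4]
Schedule:
  Job 3: M1 done at 6, M2 done at 16
  Job 1: M1 done at 13, M2 done at 24
  Job 2: M1 done at 20, M2 done at 31
  Job 5: M1 done at 30, M2 done at 43
  Job 4: M1 done at 33, M2 done at 44
Makespan = 44

44


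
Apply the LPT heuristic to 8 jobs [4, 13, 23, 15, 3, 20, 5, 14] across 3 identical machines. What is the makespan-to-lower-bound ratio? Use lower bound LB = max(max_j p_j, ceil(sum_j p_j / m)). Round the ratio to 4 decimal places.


LPT order: [23, 20, 15, 14, 13, 5, 4, 3]
Machine loads after assignment: [32, 33, 32]
LPT makespan = 33
Lower bound = max(max_job, ceil(total/3)) = max(23, 33) = 33
Ratio = 33 / 33 = 1.0

1.0


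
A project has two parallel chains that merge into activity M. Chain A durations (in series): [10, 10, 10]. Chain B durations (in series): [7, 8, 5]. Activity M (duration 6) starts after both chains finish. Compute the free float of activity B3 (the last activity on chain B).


ES(B3) = sum of predecessors on chain B = 15
EF(B3) = ES + duration = 15 + 5 = 20
Successor of B3 is M. ES(M) = max(sum(A), sum(B)) = max(30, 20) = 30
Free float = ES(successor) - EF(current) = 30 - 20 = 10

10


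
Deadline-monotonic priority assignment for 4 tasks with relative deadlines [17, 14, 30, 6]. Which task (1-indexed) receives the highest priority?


Sort tasks by relative deadline (ascending):
  Task 4: deadline = 6
  Task 2: deadline = 14
  Task 1: deadline = 17
  Task 3: deadline = 30
Priority order (highest first): [4, 2, 1, 3]
Highest priority task = 4

4


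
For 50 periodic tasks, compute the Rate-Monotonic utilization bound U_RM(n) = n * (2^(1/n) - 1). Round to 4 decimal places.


Compute 2^(1/50) = 1.0139594798
Subtract 1: 1.0139594798 - 1 = 0.0139594798
Multiply by n: 50 * 0.0139594798 = 0.6979739900
Round to 4 dp: 0.6980

0.6980


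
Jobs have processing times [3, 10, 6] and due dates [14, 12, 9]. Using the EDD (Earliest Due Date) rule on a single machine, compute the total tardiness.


Sort by due date (EDD order): [(6, 9), (10, 12), (3, 14)]
Compute completion times and tardiness:
  Job 1: p=6, d=9, C=6, tardiness=max(0,6-9)=0
  Job 2: p=10, d=12, C=16, tardiness=max(0,16-12)=4
  Job 3: p=3, d=14, C=19, tardiness=max(0,19-14)=5
Total tardiness = 9

9


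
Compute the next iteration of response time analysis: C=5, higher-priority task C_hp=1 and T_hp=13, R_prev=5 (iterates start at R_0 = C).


R_next = C + ceil(R_prev / T_hp) * C_hp
ceil(5 / 13) = ceil(0.3846) = 1
Interference = 1 * 1 = 1
R_next = 5 + 1 = 6

6


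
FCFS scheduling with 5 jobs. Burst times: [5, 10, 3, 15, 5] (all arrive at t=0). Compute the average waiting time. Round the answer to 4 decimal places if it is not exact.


FCFS order (as given): [5, 10, 3, 15, 5]
Waiting times:
  Job 1: wait = 0
  Job 2: wait = 5
  Job 3: wait = 15
  Job 4: wait = 18
  Job 5: wait = 33
Sum of waiting times = 71
Average waiting time = 71/5 = 14.2

14.2


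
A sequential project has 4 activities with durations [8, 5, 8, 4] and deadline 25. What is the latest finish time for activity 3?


LF(activity 3) = deadline - sum of successor durations
Successors: activities 4 through 4 with durations [4]
Sum of successor durations = 4
LF = 25 - 4 = 21

21


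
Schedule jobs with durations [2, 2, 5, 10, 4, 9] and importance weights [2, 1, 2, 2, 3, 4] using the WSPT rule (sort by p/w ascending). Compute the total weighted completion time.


Compute p/w ratios and sort ascending (WSPT): [(2, 2), (4, 3), (2, 1), (9, 4), (5, 2), (10, 2)]
Compute weighted completion times:
  Job (p=2,w=2): C=2, w*C=2*2=4
  Job (p=4,w=3): C=6, w*C=3*6=18
  Job (p=2,w=1): C=8, w*C=1*8=8
  Job (p=9,w=4): C=17, w*C=4*17=68
  Job (p=5,w=2): C=22, w*C=2*22=44
  Job (p=10,w=2): C=32, w*C=2*32=64
Total weighted completion time = 206

206


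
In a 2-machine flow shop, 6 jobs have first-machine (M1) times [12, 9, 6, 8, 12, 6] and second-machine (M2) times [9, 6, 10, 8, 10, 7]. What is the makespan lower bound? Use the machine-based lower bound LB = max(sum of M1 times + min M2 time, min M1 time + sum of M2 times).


LB1 = sum(M1 times) + min(M2 times) = 53 + 6 = 59
LB2 = min(M1 times) + sum(M2 times) = 6 + 50 = 56
Lower bound = max(LB1, LB2) = max(59, 56) = 59

59


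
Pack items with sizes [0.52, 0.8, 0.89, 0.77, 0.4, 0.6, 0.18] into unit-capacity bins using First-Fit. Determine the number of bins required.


Place items sequentially using First-Fit:
  Item 0.52 -> new Bin 1
  Item 0.8 -> new Bin 2
  Item 0.89 -> new Bin 3
  Item 0.77 -> new Bin 4
  Item 0.4 -> Bin 1 (now 0.92)
  Item 0.6 -> new Bin 5
  Item 0.18 -> Bin 2 (now 0.98)
Total bins used = 5

5


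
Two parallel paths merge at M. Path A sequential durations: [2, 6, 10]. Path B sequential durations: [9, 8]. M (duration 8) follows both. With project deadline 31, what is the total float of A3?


Forward pass: ES(A3) = sum of predecessors on chain A = 8
EF = ES + duration = 8 + 10 = 18
Backward pass: LF(M) = deadline = 31; LS(M) = 31 - 8 = 23
LF(A3) = LS(M) - sum(successors on chain A) = 23 - 0 = 23
LS = LF - duration = 23 - 10 = 13
Total float = LS - ES = 13 - 8 = 5

5


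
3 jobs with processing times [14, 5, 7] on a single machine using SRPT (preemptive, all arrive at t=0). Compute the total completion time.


Since all jobs arrive at t=0, SRPT equals SPT ordering.
SPT order: [5, 7, 14]
Completion times:
  Job 1: p=5, C=5
  Job 2: p=7, C=12
  Job 3: p=14, C=26
Total completion time = 5 + 12 + 26 = 43

43


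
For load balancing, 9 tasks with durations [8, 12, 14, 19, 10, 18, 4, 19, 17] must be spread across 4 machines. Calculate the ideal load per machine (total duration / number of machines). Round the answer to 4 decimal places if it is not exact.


Total processing time = 8 + 12 + 14 + 19 + 10 + 18 + 4 + 19 + 17 = 121
Number of machines = 4
Ideal balanced load = 121 / 4 = 30.25

30.25


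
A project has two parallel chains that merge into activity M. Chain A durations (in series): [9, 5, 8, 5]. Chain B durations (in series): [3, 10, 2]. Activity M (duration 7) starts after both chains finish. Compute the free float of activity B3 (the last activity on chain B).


ES(B3) = sum of predecessors on chain B = 13
EF(B3) = ES + duration = 13 + 2 = 15
Successor of B3 is M. ES(M) = max(sum(A), sum(B)) = max(27, 15) = 27
Free float = ES(successor) - EF(current) = 27 - 15 = 12

12


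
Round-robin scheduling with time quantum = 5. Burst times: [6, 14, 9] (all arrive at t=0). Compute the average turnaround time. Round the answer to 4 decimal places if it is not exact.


Time quantum = 5
Execution trace:
  J1 runs 5 units, time = 5
  J2 runs 5 units, time = 10
  J3 runs 5 units, time = 15
  J1 runs 1 units, time = 16
  J2 runs 5 units, time = 21
  J3 runs 4 units, time = 25
  J2 runs 4 units, time = 29
Finish times: [16, 29, 25]
Average turnaround = 70/3 = 23.3333

23.3333


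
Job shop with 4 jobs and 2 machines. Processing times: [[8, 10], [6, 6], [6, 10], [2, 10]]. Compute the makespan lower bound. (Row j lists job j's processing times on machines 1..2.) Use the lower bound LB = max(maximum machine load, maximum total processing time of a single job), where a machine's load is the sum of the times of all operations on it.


Machine loads:
  Machine 1: 8 + 6 + 6 + 2 = 22
  Machine 2: 10 + 6 + 10 + 10 = 36
Max machine load = 36
Job totals:
  Job 1: 18
  Job 2: 12
  Job 3: 16
  Job 4: 12
Max job total = 18
Lower bound = max(36, 18) = 36

36


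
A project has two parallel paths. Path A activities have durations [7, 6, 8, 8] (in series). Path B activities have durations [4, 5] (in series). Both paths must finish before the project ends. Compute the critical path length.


Path A total = 7 + 6 + 8 + 8 = 29
Path B total = 4 + 5 = 9
Critical path = longest path = max(29, 9) = 29

29


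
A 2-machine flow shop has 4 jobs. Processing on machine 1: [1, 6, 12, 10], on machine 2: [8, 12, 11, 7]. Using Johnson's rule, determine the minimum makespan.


Apply Johnson's rule:
  Group 1 (a <= b): [(1, 1, 8), (2, 6, 12)]
  Group 2 (a > b): [(3, 12, 11), (4, 10, 7)]
Optimal job order: [1, 2, 3, 4]
Schedule:
  Job 1: M1 done at 1, M2 done at 9
  Job 2: M1 done at 7, M2 done at 21
  Job 3: M1 done at 19, M2 done at 32
  Job 4: M1 done at 29, M2 done at 39
Makespan = 39

39


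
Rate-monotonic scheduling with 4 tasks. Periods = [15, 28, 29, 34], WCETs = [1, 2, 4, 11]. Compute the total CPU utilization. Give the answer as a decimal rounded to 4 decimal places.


Compute individual utilizations (exact fractions):
  Task 1: C/T = 1/15 (approx. 0.0667)
  Task 2: C/T = 2/28 = 1/14 (approx. 0.0714)
  Task 3: C/T = 4/29 (approx. 0.1379)
  Task 4: C/T = 11/34 (approx. 0.3235)
Total utilization U = 1/15 + 1/14 + 4/29 + 11/34 = 31036/51765
Rounded to 4 decimal places: U = 0.5996
RM (Liu & Layland) bound for 4 tasks = 0.756828; compare with U = 31036/51765 (approx. 0.599556)
U <= bound, so schedulable by RM sufficient condition.

0.5996


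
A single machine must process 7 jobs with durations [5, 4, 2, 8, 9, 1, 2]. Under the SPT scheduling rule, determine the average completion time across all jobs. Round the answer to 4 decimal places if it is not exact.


Sort jobs by processing time (SPT order): [1, 2, 2, 4, 5, 8, 9]
Compute completion times sequentially:
  Job 1: processing = 1, completes at 1
  Job 2: processing = 2, completes at 3
  Job 3: processing = 2, completes at 5
  Job 4: processing = 4, completes at 9
  Job 5: processing = 5, completes at 14
  Job 6: processing = 8, completes at 22
  Job 7: processing = 9, completes at 31
Sum of completion times = 85
Average completion time = 85/7 = 12.1429

12.1429


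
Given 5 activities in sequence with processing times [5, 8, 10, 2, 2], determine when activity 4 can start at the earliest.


Activity 4 starts after activities 1 through 3 complete.
Predecessor durations: [5, 8, 10]
ES = 5 + 8 + 10 = 23

23


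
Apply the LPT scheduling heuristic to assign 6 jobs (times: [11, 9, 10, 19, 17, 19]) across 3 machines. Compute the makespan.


Sort jobs in decreasing order (LPT): [19, 19, 17, 11, 10, 9]
Assign each job to the least loaded machine:
  Machine 1: jobs [19, 10], load = 29
  Machine 2: jobs [19, 9], load = 28
  Machine 3: jobs [17, 11], load = 28
Makespan = max load = 29

29


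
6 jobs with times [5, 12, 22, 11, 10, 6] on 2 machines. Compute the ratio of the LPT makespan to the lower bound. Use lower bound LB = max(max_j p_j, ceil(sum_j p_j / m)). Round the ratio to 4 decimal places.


LPT order: [22, 12, 11, 10, 6, 5]
Machine loads after assignment: [32, 34]
LPT makespan = 34
Lower bound = max(max_job, ceil(total/2)) = max(22, 33) = 33
Ratio = 34 / 33 = 1.0303

1.0303


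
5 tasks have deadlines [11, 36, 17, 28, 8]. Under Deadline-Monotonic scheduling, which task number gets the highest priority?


Sort tasks by relative deadline (ascending):
  Task 5: deadline = 8
  Task 1: deadline = 11
  Task 3: deadline = 17
  Task 4: deadline = 28
  Task 2: deadline = 36
Priority order (highest first): [5, 1, 3, 4, 2]
Highest priority task = 5

5


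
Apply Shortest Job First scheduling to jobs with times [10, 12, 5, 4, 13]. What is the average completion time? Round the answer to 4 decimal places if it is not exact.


SJF order (ascending): [4, 5, 10, 12, 13]
Completion times:
  Job 1: burst=4, C=4
  Job 2: burst=5, C=9
  Job 3: burst=10, C=19
  Job 4: burst=12, C=31
  Job 5: burst=13, C=44
Average completion = 107/5 = 21.4

21.4


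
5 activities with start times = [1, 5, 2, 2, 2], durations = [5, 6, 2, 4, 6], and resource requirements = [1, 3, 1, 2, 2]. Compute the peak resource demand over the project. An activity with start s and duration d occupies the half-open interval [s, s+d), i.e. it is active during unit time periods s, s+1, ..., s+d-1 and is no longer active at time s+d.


Each activity i is active on [start_i, start_i + duration_i).
Compute total resource usage per time slot:
  t=0: active resources = [], total = 0
  t=1: active resources = [1], total = 1
  t=2: active resources = [1, 1, 2, 2], total = 6
  t=3: active resources = [1, 1, 2, 2], total = 6
  t=4: active resources = [1, 2, 2], total = 5
  t=5: active resources = [1, 3, 2, 2], total = 8
  t=6: active resources = [3, 2], total = 5
  t=7: active resources = [3, 2], total = 5
  t=8: active resources = [3], total = 3
  t=9: active resources = [3], total = 3
  t=10: active resources = [3], total = 3
Peak resource demand = 8

8


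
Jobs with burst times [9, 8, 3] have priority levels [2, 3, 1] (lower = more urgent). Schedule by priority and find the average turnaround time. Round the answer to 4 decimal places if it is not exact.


Sort by priority (ascending = highest first):
Order: [(1, 3), (2, 9), (3, 8)]
Completion times:
  Priority 1, burst=3, C=3
  Priority 2, burst=9, C=12
  Priority 3, burst=8, C=20
Average turnaround = 35/3 = 11.6667

11.6667


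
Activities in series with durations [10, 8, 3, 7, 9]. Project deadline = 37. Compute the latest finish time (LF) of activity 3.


LF(activity 3) = deadline - sum of successor durations
Successors: activities 4 through 5 with durations [7, 9]
Sum of successor durations = 16
LF = 37 - 16 = 21

21


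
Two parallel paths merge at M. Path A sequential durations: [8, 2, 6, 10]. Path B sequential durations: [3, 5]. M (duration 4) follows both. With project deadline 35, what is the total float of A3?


Forward pass: ES(A3) = sum of predecessors on chain A = 10
EF = ES + duration = 10 + 6 = 16
Backward pass: LF(M) = deadline = 35; LS(M) = 35 - 4 = 31
LF(A3) = LS(M) - sum(successors on chain A) = 31 - 10 = 21
LS = LF - duration = 21 - 6 = 15
Total float = LS - ES = 15 - 10 = 5

5


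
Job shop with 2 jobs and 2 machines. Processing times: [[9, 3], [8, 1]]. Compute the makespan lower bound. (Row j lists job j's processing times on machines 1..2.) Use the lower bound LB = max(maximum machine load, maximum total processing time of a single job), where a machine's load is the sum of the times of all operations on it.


Machine loads:
  Machine 1: 9 + 8 = 17
  Machine 2: 3 + 1 = 4
Max machine load = 17
Job totals:
  Job 1: 12
  Job 2: 9
Max job total = 12
Lower bound = max(17, 12) = 17

17


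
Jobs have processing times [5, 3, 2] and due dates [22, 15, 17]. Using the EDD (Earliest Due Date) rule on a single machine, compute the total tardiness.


Sort by due date (EDD order): [(3, 15), (2, 17), (5, 22)]
Compute completion times and tardiness:
  Job 1: p=3, d=15, C=3, tardiness=max(0,3-15)=0
  Job 2: p=2, d=17, C=5, tardiness=max(0,5-17)=0
  Job 3: p=5, d=22, C=10, tardiness=max(0,10-22)=0
Total tardiness = 0

0


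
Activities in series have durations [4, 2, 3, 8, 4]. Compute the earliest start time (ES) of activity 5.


Activity 5 starts after activities 1 through 4 complete.
Predecessor durations: [4, 2, 3, 8]
ES = 4 + 2 + 3 + 8 = 17

17


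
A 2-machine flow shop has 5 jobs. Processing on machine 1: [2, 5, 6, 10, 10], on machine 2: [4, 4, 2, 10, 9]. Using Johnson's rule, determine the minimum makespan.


Apply Johnson's rule:
  Group 1 (a <= b): [(1, 2, 4), (4, 10, 10)]
  Group 2 (a > b): [(5, 10, 9), (2, 5, 4), (3, 6, 2)]
Optimal job order: [1, 4, 5, 2, 3]
Schedule:
  Job 1: M1 done at 2, M2 done at 6
  Job 4: M1 done at 12, M2 done at 22
  Job 5: M1 done at 22, M2 done at 31
  Job 2: M1 done at 27, M2 done at 35
  Job 3: M1 done at 33, M2 done at 37
Makespan = 37

37


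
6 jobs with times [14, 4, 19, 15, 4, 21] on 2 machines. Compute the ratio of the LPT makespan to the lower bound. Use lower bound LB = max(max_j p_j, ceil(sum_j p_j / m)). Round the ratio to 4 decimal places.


LPT order: [21, 19, 15, 14, 4, 4]
Machine loads after assignment: [39, 38]
LPT makespan = 39
Lower bound = max(max_job, ceil(total/2)) = max(21, 39) = 39
Ratio = 39 / 39 = 1.0

1.0


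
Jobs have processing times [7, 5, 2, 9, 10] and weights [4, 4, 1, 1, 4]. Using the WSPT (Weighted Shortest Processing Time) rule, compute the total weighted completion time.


Compute p/w ratios and sort ascending (WSPT): [(5, 4), (7, 4), (2, 1), (10, 4), (9, 1)]
Compute weighted completion times:
  Job (p=5,w=4): C=5, w*C=4*5=20
  Job (p=7,w=4): C=12, w*C=4*12=48
  Job (p=2,w=1): C=14, w*C=1*14=14
  Job (p=10,w=4): C=24, w*C=4*24=96
  Job (p=9,w=1): C=33, w*C=1*33=33
Total weighted completion time = 211

211


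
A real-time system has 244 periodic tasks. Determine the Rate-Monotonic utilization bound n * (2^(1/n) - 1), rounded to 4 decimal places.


Compute 2^(1/244) = 1.0028448059
Subtract 1: 1.0028448059 - 1 = 0.0028448059
Multiply by n: 244 * 0.0028448059 = 0.6941326396
Round to 4 dp: 0.6941

0.6941


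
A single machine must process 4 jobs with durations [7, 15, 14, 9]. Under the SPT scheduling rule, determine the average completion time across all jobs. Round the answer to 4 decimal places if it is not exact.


Sort jobs by processing time (SPT order): [7, 9, 14, 15]
Compute completion times sequentially:
  Job 1: processing = 7, completes at 7
  Job 2: processing = 9, completes at 16
  Job 3: processing = 14, completes at 30
  Job 4: processing = 15, completes at 45
Sum of completion times = 98
Average completion time = 98/4 = 24.5

24.5


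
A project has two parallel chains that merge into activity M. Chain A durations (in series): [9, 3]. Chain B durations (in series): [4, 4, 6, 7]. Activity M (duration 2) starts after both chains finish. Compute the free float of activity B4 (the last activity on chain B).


ES(B4) = sum of predecessors on chain B = 14
EF(B4) = ES + duration = 14 + 7 = 21
Successor of B4 is M. ES(M) = max(sum(A), sum(B)) = max(12, 21) = 21
Free float = ES(successor) - EF(current) = 21 - 21 = 0

0


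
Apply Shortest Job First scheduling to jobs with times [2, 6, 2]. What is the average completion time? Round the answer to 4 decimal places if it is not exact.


SJF order (ascending): [2, 2, 6]
Completion times:
  Job 1: burst=2, C=2
  Job 2: burst=2, C=4
  Job 3: burst=6, C=10
Average completion = 16/3 = 5.3333

5.3333


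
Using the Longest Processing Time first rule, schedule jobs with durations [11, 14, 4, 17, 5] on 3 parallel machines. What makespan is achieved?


Sort jobs in decreasing order (LPT): [17, 14, 11, 5, 4]
Assign each job to the least loaded machine:
  Machine 1: jobs [17], load = 17
  Machine 2: jobs [14, 4], load = 18
  Machine 3: jobs [11, 5], load = 16
Makespan = max load = 18

18


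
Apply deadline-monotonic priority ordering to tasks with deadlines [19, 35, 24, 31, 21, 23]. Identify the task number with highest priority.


Sort tasks by relative deadline (ascending):
  Task 1: deadline = 19
  Task 5: deadline = 21
  Task 6: deadline = 23
  Task 3: deadline = 24
  Task 4: deadline = 31
  Task 2: deadline = 35
Priority order (highest first): [1, 5, 6, 3, 4, 2]
Highest priority task = 1

1


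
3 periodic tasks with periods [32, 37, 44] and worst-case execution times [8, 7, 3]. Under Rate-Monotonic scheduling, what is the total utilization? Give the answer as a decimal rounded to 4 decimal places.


Compute individual utilizations (exact fractions):
  Task 1: C/T = 8/32 = 1/4 (approx. 0.25)
  Task 2: C/T = 7/37 (approx. 0.1892)
  Task 3: C/T = 3/44 (approx. 0.0682)
Total utilization U = 1/4 + 7/37 + 3/44 = 413/814
Rounded to 4 decimal places: U = 0.5074
RM (Liu & Layland) bound for 3 tasks = 0.779763; compare with U = 413/814 (approx. 0.507371)
U <= bound, so schedulable by RM sufficient condition.

0.5074


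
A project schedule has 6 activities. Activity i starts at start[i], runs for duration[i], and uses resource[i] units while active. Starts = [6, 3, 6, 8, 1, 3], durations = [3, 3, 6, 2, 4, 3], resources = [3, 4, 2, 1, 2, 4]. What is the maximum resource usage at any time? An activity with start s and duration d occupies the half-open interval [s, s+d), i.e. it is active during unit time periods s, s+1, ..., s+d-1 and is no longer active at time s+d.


Each activity i is active on [start_i, start_i + duration_i).
Compute total resource usage per time slot:
  t=0: active resources = [], total = 0
  t=1: active resources = [2], total = 2
  t=2: active resources = [2], total = 2
  t=3: active resources = [4, 2, 4], total = 10
  t=4: active resources = [4, 2, 4], total = 10
  t=5: active resources = [4, 4], total = 8
  t=6: active resources = [3, 2], total = 5
  t=7: active resources = [3, 2], total = 5
  t=8: active resources = [3, 2, 1], total = 6
  t=9: active resources = [2, 1], total = 3
  t=10: active resources = [2], total = 2
  t=11: active resources = [2], total = 2
Peak resource demand = 10

10


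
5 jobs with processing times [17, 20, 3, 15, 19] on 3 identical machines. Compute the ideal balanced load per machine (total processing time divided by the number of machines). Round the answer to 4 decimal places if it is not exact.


Total processing time = 17 + 20 + 3 + 15 + 19 = 74
Number of machines = 3
Ideal balanced load = 74 / 3 = 24.6667

24.6667


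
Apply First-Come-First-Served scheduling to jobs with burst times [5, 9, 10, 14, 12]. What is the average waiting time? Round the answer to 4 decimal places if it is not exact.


FCFS order (as given): [5, 9, 10, 14, 12]
Waiting times:
  Job 1: wait = 0
  Job 2: wait = 5
  Job 3: wait = 14
  Job 4: wait = 24
  Job 5: wait = 38
Sum of waiting times = 81
Average waiting time = 81/5 = 16.2

16.2


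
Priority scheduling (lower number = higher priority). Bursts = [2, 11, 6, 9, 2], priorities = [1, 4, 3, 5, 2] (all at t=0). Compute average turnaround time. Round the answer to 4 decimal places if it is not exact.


Sort by priority (ascending = highest first):
Order: [(1, 2), (2, 2), (3, 6), (4, 11), (5, 9)]
Completion times:
  Priority 1, burst=2, C=2
  Priority 2, burst=2, C=4
  Priority 3, burst=6, C=10
  Priority 4, burst=11, C=21
  Priority 5, burst=9, C=30
Average turnaround = 67/5 = 13.4

13.4


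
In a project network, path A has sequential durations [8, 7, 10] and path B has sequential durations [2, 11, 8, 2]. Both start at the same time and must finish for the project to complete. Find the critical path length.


Path A total = 8 + 7 + 10 = 25
Path B total = 2 + 11 + 8 + 2 = 23
Critical path = longest path = max(25, 23) = 25

25


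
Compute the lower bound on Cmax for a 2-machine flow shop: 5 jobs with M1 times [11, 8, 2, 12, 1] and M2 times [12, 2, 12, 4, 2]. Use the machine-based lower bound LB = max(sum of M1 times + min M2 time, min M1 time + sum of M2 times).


LB1 = sum(M1 times) + min(M2 times) = 34 + 2 = 36
LB2 = min(M1 times) + sum(M2 times) = 1 + 32 = 33
Lower bound = max(LB1, LB2) = max(36, 33) = 36

36


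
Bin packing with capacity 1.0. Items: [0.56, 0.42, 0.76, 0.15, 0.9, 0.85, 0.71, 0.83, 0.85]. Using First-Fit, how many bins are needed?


Place items sequentially using First-Fit:
  Item 0.56 -> new Bin 1
  Item 0.42 -> Bin 1 (now 0.98)
  Item 0.76 -> new Bin 2
  Item 0.15 -> Bin 2 (now 0.91)
  Item 0.9 -> new Bin 3
  Item 0.85 -> new Bin 4
  Item 0.71 -> new Bin 5
  Item 0.83 -> new Bin 6
  Item 0.85 -> new Bin 7
Total bins used = 7

7


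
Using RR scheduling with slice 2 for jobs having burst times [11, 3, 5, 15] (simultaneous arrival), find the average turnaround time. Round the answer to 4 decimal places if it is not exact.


Time quantum = 2
Execution trace:
  J1 runs 2 units, time = 2
  J2 runs 2 units, time = 4
  J3 runs 2 units, time = 6
  J4 runs 2 units, time = 8
  J1 runs 2 units, time = 10
  J2 runs 1 units, time = 11
  J3 runs 2 units, time = 13
  J4 runs 2 units, time = 15
  J1 runs 2 units, time = 17
  J3 runs 1 units, time = 18
  J4 runs 2 units, time = 20
  J1 runs 2 units, time = 22
  J4 runs 2 units, time = 24
  J1 runs 2 units, time = 26
  J4 runs 2 units, time = 28
  J1 runs 1 units, time = 29
  J4 runs 2 units, time = 31
  J4 runs 2 units, time = 33
  J4 runs 1 units, time = 34
Finish times: [29, 11, 18, 34]
Average turnaround = 92/4 = 23.0

23.0


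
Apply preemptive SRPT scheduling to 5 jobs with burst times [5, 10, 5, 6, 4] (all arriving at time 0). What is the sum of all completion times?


Since all jobs arrive at t=0, SRPT equals SPT ordering.
SPT order: [4, 5, 5, 6, 10]
Completion times:
  Job 1: p=4, C=4
  Job 2: p=5, C=9
  Job 3: p=5, C=14
  Job 4: p=6, C=20
  Job 5: p=10, C=30
Total completion time = 4 + 9 + 14 + 20 + 30 = 77

77


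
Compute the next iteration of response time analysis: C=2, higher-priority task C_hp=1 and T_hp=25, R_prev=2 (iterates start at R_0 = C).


R_next = C + ceil(R_prev / T_hp) * C_hp
ceil(2 / 25) = ceil(0.08) = 1
Interference = 1 * 1 = 1
R_next = 2 + 1 = 3

3


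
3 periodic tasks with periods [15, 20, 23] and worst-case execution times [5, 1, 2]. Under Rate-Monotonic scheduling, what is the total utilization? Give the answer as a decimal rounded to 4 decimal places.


Compute individual utilizations (exact fractions):
  Task 1: C/T = 5/15 = 1/3 (approx. 0.3333)
  Task 2: C/T = 1/20 (approx. 0.05)
  Task 3: C/T = 2/23 (approx. 0.087)
Total utilization U = 1/3 + 1/20 + 2/23 = 649/1380
Rounded to 4 decimal places: U = 0.4703
RM (Liu & Layland) bound for 3 tasks = 0.779763; compare with U = 649/1380 (approx. 0.470290)
U <= bound, so schedulable by RM sufficient condition.

0.4703


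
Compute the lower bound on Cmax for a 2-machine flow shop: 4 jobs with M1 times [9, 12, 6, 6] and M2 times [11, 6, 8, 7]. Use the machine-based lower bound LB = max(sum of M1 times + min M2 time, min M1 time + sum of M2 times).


LB1 = sum(M1 times) + min(M2 times) = 33 + 6 = 39
LB2 = min(M1 times) + sum(M2 times) = 6 + 32 = 38
Lower bound = max(LB1, LB2) = max(39, 38) = 39

39


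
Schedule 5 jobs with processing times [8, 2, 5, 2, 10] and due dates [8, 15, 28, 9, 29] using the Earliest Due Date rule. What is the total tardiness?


Sort by due date (EDD order): [(8, 8), (2, 9), (2, 15), (5, 28), (10, 29)]
Compute completion times and tardiness:
  Job 1: p=8, d=8, C=8, tardiness=max(0,8-8)=0
  Job 2: p=2, d=9, C=10, tardiness=max(0,10-9)=1
  Job 3: p=2, d=15, C=12, tardiness=max(0,12-15)=0
  Job 4: p=5, d=28, C=17, tardiness=max(0,17-28)=0
  Job 5: p=10, d=29, C=27, tardiness=max(0,27-29)=0
Total tardiness = 1

1


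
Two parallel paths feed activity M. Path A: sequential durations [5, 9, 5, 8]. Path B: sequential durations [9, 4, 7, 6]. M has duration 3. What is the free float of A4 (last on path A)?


ES(A4) = sum of predecessors on chain A = 19
EF(A4) = ES + duration = 19 + 8 = 27
Successor of A4 is M. ES(M) = max(sum(A), sum(B)) = max(27, 26) = 27
Free float = ES(successor) - EF(current) = 27 - 27 = 0

0


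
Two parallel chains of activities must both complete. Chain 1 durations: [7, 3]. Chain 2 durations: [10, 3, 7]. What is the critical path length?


Path A total = 7 + 3 = 10
Path B total = 10 + 3 + 7 = 20
Critical path = longest path = max(10, 20) = 20

20


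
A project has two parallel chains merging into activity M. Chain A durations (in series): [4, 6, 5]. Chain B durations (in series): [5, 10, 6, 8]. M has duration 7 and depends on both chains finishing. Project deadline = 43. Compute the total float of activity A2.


Forward pass: ES(A2) = sum of predecessors on chain A = 4
EF = ES + duration = 4 + 6 = 10
Backward pass: LF(M) = deadline = 43; LS(M) = 43 - 7 = 36
LF(A2) = LS(M) - sum(successors on chain A) = 36 - 5 = 31
LS = LF - duration = 31 - 6 = 25
Total float = LS - ES = 25 - 4 = 21

21


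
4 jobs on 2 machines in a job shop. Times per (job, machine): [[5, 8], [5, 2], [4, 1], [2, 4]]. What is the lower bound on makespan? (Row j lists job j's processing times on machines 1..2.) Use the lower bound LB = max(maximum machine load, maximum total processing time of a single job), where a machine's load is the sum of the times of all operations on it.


Machine loads:
  Machine 1: 5 + 5 + 4 + 2 = 16
  Machine 2: 8 + 2 + 1 + 4 = 15
Max machine load = 16
Job totals:
  Job 1: 13
  Job 2: 7
  Job 3: 5
  Job 4: 6
Max job total = 13
Lower bound = max(16, 13) = 16

16


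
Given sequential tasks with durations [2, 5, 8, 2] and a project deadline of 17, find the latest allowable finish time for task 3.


LF(activity 3) = deadline - sum of successor durations
Successors: activities 4 through 4 with durations [2]
Sum of successor durations = 2
LF = 17 - 2 = 15

15


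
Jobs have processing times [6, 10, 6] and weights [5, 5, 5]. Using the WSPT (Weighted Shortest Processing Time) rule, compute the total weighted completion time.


Compute p/w ratios and sort ascending (WSPT): [(6, 5), (6, 5), (10, 5)]
Compute weighted completion times:
  Job (p=6,w=5): C=6, w*C=5*6=30
  Job (p=6,w=5): C=12, w*C=5*12=60
  Job (p=10,w=5): C=22, w*C=5*22=110
Total weighted completion time = 200

200


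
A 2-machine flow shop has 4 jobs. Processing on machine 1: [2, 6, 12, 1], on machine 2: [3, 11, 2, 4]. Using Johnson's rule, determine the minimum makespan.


Apply Johnson's rule:
  Group 1 (a <= b): [(4, 1, 4), (1, 2, 3), (2, 6, 11)]
  Group 2 (a > b): [(3, 12, 2)]
Optimal job order: [4, 1, 2, 3]
Schedule:
  Job 4: M1 done at 1, M2 done at 5
  Job 1: M1 done at 3, M2 done at 8
  Job 2: M1 done at 9, M2 done at 20
  Job 3: M1 done at 21, M2 done at 23
Makespan = 23

23
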